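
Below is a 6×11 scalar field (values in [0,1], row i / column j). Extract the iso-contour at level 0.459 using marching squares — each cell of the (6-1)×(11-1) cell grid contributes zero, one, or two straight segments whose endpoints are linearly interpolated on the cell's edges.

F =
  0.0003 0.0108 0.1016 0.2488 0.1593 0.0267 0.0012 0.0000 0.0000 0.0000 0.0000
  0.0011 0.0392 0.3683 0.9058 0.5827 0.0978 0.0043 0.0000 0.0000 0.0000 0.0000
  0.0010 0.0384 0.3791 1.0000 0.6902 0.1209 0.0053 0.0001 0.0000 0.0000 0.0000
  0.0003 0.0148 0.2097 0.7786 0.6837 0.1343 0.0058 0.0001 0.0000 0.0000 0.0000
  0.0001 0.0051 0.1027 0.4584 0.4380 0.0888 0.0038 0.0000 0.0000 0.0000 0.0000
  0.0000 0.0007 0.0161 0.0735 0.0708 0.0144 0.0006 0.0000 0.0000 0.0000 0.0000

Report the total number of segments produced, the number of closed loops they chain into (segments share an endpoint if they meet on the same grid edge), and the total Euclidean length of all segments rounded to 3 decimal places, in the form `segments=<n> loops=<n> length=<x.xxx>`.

segments=10 loops=1 length=9.744

cell (0,2): code 0100 → (0.320,3.000)–(1.000,2.169)
cell (0,3): code 1100 → (0.708,4.000)–(0.320,3.000)
cell (0,4): code 1000 → (1.000,4.255)–(0.708,4.000)
cell (1,2): code 0110 → (1.000,2.169)–(2.000,2.129)
cell (1,4): code 1001 → (2.000,4.406)–(1.000,4.255)
cell (2,2): code 0110 → (2.000,2.129)–(3.000,2.438)
cell (2,4): code 1001 → (3.000,4.409)–(2.000,4.406)
cell (3,2): code 0010 → (3.000,2.438)–(3.998,3.000)
cell (3,3): code 0011 → (3.998,3.000)–(3.915,4.000)
cell (3,4): code 0001 → (3.915,4.000)–(3.000,4.409)
total: 10 segments, chained into 1 closed loop(s), length Σ = 9.744078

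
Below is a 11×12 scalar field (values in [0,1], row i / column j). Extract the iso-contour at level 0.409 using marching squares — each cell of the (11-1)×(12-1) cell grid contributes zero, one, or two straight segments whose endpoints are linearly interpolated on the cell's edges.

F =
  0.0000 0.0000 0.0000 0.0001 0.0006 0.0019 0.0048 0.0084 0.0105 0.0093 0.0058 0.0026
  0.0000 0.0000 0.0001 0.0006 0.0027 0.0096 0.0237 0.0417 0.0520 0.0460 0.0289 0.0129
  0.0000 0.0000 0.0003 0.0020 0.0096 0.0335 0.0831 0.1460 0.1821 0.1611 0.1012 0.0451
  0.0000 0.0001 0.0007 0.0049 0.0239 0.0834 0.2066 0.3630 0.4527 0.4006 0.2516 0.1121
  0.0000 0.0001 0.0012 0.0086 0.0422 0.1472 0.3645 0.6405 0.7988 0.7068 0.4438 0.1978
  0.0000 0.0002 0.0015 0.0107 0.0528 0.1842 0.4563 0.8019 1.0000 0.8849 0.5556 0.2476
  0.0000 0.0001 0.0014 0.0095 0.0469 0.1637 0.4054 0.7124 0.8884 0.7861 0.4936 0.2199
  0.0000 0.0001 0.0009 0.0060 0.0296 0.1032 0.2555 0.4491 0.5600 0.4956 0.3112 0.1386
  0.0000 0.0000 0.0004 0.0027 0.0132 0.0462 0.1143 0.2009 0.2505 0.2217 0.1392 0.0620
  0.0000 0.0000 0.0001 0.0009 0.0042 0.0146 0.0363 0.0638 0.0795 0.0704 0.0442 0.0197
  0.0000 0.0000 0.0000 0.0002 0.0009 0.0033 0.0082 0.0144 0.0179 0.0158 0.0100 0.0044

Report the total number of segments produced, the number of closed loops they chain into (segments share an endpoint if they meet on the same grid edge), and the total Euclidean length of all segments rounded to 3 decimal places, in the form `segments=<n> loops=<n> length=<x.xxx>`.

segments=20 loops=1 length=14.374

cell (2,7): code 0100 → (2.839,8.000)–(3.000,7.513)
cell (2,8): code 1000 → (3.000,8.839)–(2.839,8.000)
cell (3,6): code 0100 → (3.166,7.000)–(4.000,6.161)
cell (3,7): code 1110 → (3.000,7.513)–(3.166,7.000)
cell (3,8): code 1101 → (3.027,9.000)–(3.000,8.839)
cell (3,9): code 1100 → (3.819,10.000)–(3.027,9.000)
cell (3,10): code 1000 → (4.000,10.141)–(3.819,10.000)
cell (4,5): code 0100 → (4.485,6.000)–(5.000,5.826)
cell (4,6): code 1110 → (4.000,6.161)–(4.485,6.000)
cell (4,10): code 1001 → (5.000,10.476)–(4.000,10.141)
cell (5,5): code 0010 → (5.000,5.826)–(5.929,6.000)
cell (5,6): code 0111 → (5.929,6.000)–(6.000,6.012)
cell (5,10): code 1001 → (6.000,10.309)–(5.000,10.476)
cell (6,6): code 0110 → (6.000,6.012)–(7.000,6.793)
cell (6,9): code 1011 → (7.000,9.470)–(6.464,10.000)
cell (6,10): code 0001 → (6.464,10.000)–(6.000,10.309)
cell (7,6): code 0010 → (7.000,6.793)–(7.162,7.000)
cell (7,7): code 0011 → (7.162,7.000)–(7.488,8.000)
cell (7,8): code 0011 → (7.488,8.000)–(7.316,9.000)
cell (7,9): code 0001 → (7.316,9.000)–(7.000,9.470)
total: 20 segments, chained into 1 closed loop(s), length Σ = 14.373890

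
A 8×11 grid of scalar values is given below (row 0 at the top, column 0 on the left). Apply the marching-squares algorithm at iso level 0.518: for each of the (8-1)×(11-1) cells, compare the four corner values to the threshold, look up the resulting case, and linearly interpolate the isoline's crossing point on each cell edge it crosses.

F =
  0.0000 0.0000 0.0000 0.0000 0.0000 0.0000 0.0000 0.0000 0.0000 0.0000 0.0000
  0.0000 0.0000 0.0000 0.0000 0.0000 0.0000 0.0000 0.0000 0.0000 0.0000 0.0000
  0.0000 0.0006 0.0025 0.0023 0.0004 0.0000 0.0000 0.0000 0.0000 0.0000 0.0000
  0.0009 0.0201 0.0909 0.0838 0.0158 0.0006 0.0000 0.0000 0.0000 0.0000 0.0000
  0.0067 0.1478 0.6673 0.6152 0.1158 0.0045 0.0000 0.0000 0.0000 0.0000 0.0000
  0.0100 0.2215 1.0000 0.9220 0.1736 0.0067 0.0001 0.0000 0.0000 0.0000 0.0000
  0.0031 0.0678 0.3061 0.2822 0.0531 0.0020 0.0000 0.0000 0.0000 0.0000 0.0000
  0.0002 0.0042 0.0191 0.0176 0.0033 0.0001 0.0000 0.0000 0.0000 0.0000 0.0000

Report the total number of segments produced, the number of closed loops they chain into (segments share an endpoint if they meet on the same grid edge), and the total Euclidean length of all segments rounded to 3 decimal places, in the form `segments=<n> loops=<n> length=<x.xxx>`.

segments=8 loops=1 length=6.532

cell (3,1): code 0100 → (3.741,2.000)–(4.000,1.713)
cell (3,2): code 1100 → (3.817,3.000)–(3.741,2.000)
cell (3,3): code 1000 → (4.000,3.195)–(3.817,3.000)
cell (4,1): code 0110 → (4.000,1.713)–(5.000,1.381)
cell (4,3): code 1001 → (5.000,3.540)–(4.000,3.195)
cell (5,1): code 0010 → (5.000,1.381)–(5.695,2.000)
cell (5,2): code 0011 → (5.695,2.000)–(5.631,3.000)
cell (5,3): code 0001 → (5.631,3.000)–(5.000,3.540)
total: 8 segments, chained into 1 closed loop(s), length Σ = 6.531609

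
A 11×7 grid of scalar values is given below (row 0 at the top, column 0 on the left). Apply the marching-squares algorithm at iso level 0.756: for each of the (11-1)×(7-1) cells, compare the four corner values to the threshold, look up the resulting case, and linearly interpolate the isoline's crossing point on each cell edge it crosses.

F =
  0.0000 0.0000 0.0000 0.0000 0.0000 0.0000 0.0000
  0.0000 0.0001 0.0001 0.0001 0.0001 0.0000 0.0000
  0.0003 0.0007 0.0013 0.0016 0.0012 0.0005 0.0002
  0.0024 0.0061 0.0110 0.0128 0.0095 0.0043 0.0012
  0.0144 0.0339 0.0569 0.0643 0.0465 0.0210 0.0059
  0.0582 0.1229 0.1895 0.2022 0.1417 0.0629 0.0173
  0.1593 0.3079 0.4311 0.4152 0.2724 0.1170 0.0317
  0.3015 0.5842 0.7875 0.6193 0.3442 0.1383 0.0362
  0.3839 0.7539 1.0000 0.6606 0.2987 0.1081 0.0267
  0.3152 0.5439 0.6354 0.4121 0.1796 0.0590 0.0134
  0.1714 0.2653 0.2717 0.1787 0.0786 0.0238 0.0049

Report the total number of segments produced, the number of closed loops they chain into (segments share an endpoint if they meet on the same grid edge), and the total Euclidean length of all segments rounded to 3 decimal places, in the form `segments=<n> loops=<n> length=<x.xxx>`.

cell (6,1): code 0100 → (6.912,2.000)–(7.000,1.845)
cell (6,2): code 1000 → (7.000,2.187)–(6.912,2.000)
cell (7,1): code 0110 → (7.000,1.845)–(8.000,1.009)
cell (7,2): code 1001 → (8.000,2.719)–(7.000,2.187)
cell (8,1): code 0010 → (8.000,1.009)–(8.669,2.000)
cell (8,2): code 0001 → (8.669,2.000)–(8.000,2.719)
total: 6 segments, chained into 1 closed loop(s), length Σ = 5.000138

segments=6 loops=1 length=5.000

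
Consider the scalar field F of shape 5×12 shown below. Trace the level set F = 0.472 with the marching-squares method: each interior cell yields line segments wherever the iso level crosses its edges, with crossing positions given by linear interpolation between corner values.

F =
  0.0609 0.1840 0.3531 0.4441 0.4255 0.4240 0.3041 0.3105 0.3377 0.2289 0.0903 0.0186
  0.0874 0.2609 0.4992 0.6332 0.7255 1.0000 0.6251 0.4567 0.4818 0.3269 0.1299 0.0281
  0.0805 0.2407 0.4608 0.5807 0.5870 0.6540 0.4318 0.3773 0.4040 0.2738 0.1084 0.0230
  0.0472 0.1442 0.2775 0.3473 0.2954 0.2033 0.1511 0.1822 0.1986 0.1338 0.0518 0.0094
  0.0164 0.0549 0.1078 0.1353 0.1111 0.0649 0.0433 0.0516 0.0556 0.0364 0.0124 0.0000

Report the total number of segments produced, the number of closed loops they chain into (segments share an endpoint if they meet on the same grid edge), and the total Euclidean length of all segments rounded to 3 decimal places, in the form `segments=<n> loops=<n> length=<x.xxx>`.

cell (0,1): code 0100 → (0.814,2.000)–(1.000,1.886)
cell (0,2): code 1100 → (0.148,3.000)–(0.814,2.000)
cell (0,3): code 1100 → (0.155,4.000)–(0.148,3.000)
cell (0,4): code 1100 → (0.083,5.000)–(0.155,4.000)
cell (0,5): code 1100 → (0.523,6.000)–(0.083,5.000)
cell (0,6): code 1000 → (1.000,6.909)–(0.523,6.000)
cell (0,7): code 0100 → (0.932,8.000)–(1.000,7.610)
cell (0,8): code 1000 → (1.000,8.063)–(0.932,8.000)
cell (1,1): code 0010 → (1.000,1.886)–(1.708,2.000)
cell (1,2): code 0111 → (1.708,2.000)–(2.000,2.093)
cell (1,5): code 1011 → (2.000,5.819)–(1.792,6.000)
cell (1,6): code 0001 → (1.792,6.000)–(1.000,6.909)
cell (1,7): code 0010 → (1.000,7.610)–(1.126,8.000)
cell (1,8): code 0001 → (1.126,8.000)–(1.000,8.063)
cell (2,2): code 0010 → (2.000,2.093)–(2.466,3.000)
cell (2,3): code 0011 → (2.466,3.000)–(2.394,4.000)
cell (2,4): code 0011 → (2.394,4.000)–(2.404,5.000)
cell (2,5): code 0001 → (2.404,5.000)–(2.000,5.819)
total: 18 segments, chained into 2 closed loop(s), length Σ = 13.022249

segments=18 loops=2 length=13.022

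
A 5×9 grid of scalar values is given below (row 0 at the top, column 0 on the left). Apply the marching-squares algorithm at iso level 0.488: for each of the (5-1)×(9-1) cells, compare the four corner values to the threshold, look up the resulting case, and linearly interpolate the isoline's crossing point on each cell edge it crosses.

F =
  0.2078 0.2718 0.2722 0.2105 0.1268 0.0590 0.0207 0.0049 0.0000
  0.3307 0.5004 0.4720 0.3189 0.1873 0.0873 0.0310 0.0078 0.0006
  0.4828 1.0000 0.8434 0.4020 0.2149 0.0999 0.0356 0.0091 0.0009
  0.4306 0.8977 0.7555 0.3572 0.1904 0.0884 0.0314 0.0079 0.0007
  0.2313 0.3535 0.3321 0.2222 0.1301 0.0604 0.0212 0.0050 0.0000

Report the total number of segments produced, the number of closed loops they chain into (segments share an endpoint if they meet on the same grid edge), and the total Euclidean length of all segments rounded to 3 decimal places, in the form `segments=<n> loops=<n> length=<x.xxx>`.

segments=10 loops=1 length=8.804

cell (0,0): code 0100 → (0.946,1.000)–(1.000,0.927)
cell (0,1): code 1000 → (1.000,1.437)–(0.946,1.000)
cell (1,0): code 0110 → (1.000,0.927)–(2.000,0.010)
cell (1,1): code 1101 → (1.043,2.000)–(1.000,1.437)
cell (1,2): code 1000 → (2.000,2.805)–(1.043,2.000)
cell (2,0): code 0110 → (2.000,0.010)–(3.000,0.123)
cell (2,2): code 1001 → (3.000,2.672)–(2.000,2.805)
cell (3,0): code 0010 → (3.000,0.123)–(3.753,1.000)
cell (3,1): code 0011 → (3.753,1.000)–(3.632,2.000)
cell (3,2): code 0001 → (3.632,2.000)–(3.000,2.672)
total: 10 segments, chained into 1 closed loop(s), length Σ = 8.803806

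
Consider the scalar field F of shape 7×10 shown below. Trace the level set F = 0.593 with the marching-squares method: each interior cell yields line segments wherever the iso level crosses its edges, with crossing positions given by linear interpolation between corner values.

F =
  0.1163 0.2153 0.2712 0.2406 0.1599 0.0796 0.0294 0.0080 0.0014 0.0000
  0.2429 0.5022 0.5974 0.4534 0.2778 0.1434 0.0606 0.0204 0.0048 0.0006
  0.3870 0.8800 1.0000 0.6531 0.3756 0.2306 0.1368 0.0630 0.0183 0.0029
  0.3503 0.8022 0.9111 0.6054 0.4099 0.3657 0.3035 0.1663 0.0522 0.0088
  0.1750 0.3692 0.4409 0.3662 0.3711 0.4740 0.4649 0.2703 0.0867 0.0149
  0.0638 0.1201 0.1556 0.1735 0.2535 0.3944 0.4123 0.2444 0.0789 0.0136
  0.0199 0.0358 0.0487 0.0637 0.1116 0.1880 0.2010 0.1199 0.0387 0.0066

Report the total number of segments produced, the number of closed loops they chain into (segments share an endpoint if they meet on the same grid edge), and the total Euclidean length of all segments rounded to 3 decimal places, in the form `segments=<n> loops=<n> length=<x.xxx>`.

segments=12 loops=1 length=8.556

cell (0,1): code 0100 → (0.987,2.000)–(1.000,1.954)
cell (0,2): code 1000 → (1.000,2.031)–(0.987,2.000)
cell (1,0): code 0100 → (1.240,1.000)–(2.000,0.418)
cell (1,1): code 1110 → (1.000,1.954)–(1.240,1.000)
cell (1,2): code 1101 → (1.699,3.000)–(1.000,2.031)
cell (1,3): code 1000 → (2.000,3.217)–(1.699,3.000)
cell (2,0): code 0110 → (2.000,0.418)–(3.000,0.537)
cell (2,3): code 1001 → (3.000,3.063)–(2.000,3.217)
cell (3,0): code 0010 → (3.000,0.537)–(3.483,1.000)
cell (3,1): code 0011 → (3.483,1.000)–(3.677,2.000)
cell (3,2): code 0011 → (3.677,2.000)–(3.052,3.000)
cell (3,3): code 0001 → (3.052,3.000)–(3.000,3.063)
total: 12 segments, chained into 1 closed loop(s), length Σ = 8.555579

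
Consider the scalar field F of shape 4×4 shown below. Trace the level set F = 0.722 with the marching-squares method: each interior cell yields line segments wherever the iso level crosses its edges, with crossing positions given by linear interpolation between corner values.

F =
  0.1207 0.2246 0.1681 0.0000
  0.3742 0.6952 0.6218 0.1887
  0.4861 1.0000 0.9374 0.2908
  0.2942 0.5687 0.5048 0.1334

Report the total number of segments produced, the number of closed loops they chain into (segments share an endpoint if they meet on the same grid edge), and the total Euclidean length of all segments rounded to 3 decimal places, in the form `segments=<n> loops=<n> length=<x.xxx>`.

segments=6 loops=1 length=5.297

cell (1,0): code 0100 → (1.088,1.000)–(2.000,0.459)
cell (1,1): code 1100 → (1.317,2.000)–(1.088,1.000)
cell (1,2): code 1000 → (2.000,2.333)–(1.317,2.000)
cell (2,0): code 0010 → (2.000,0.459)–(2.645,1.000)
cell (2,1): code 0011 → (2.645,1.000)–(2.498,2.000)
cell (2,2): code 0001 → (2.498,2.000)–(2.000,2.333)
total: 6 segments, chained into 1 closed loop(s), length Σ = 5.297176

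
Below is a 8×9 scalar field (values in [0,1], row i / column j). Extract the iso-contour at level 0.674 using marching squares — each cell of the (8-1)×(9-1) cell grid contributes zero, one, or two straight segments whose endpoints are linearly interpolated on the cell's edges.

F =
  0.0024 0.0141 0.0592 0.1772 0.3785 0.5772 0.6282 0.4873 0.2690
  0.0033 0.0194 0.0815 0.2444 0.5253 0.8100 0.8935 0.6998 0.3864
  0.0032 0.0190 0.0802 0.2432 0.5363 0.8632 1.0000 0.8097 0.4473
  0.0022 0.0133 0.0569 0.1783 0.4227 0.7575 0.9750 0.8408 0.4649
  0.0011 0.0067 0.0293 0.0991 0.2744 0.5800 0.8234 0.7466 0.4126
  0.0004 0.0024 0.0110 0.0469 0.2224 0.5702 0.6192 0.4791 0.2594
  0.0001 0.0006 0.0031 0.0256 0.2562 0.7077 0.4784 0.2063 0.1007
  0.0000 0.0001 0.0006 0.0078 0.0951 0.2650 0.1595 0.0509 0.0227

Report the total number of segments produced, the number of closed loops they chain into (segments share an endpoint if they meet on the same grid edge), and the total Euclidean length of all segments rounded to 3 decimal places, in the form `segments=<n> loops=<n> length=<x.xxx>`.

segments=18 loops=2 length=12.688

cell (0,4): code 0100 → (0.416,5.000)–(1.000,4.522)
cell (0,5): code 1100 → (0.173,6.000)–(0.416,5.000)
cell (0,6): code 1100 → (0.879,7.000)–(0.173,6.000)
cell (0,7): code 1000 → (1.000,7.082)–(0.879,7.000)
cell (1,4): code 0110 → (1.000,4.522)–(2.000,4.421)
cell (1,7): code 1001 → (2.000,7.374)–(1.000,7.082)
cell (2,4): code 0110 → (2.000,4.421)–(3.000,4.751)
cell (2,7): code 1001 → (3.000,7.444)–(2.000,7.374)
cell (3,4): code 0010 → (3.000,4.751)–(3.470,5.000)
cell (3,5): code 0111 → (3.470,5.000)–(4.000,5.386)
cell (3,7): code 1001 → (4.000,7.217)–(3.000,7.444)
cell (4,5): code 0010 → (4.000,5.386)–(4.732,6.000)
cell (4,6): code 0011 → (4.732,6.000)–(4.271,7.000)
cell (4,7): code 0001 → (4.271,7.000)–(4.000,7.217)
cell (5,4): code 0100 → (5.755,5.000)–(6.000,4.925)
cell (5,5): code 1000 → (6.000,5.147)–(5.755,5.000)
cell (6,4): code 0010 → (6.000,4.925)–(6.076,5.000)
cell (6,5): code 0001 → (6.076,5.000)–(6.000,5.147)
total: 18 segments, chained into 2 closed loop(s), length Σ = 12.687525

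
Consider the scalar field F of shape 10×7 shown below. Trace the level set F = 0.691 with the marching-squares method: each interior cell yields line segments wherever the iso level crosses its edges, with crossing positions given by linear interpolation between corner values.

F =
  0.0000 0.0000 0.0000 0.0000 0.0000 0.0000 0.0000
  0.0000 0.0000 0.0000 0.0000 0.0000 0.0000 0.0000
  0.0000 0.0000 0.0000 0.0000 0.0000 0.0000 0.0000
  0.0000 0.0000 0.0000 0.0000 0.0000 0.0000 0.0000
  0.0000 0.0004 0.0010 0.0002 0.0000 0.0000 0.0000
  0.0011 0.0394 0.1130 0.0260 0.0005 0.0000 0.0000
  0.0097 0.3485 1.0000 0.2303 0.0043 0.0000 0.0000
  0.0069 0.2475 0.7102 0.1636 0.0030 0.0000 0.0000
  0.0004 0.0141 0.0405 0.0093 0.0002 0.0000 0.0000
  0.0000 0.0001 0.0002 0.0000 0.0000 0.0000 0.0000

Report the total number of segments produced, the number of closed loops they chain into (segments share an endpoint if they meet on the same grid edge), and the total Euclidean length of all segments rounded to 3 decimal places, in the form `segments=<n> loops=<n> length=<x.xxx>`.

cell (5,1): code 0100 → (5.652,2.000)–(6.000,1.526)
cell (5,2): code 1000 → (6.000,2.401)–(5.652,2.000)
cell (6,1): code 0110 → (6.000,1.526)–(7.000,1.959)
cell (6,2): code 1001 → (7.000,2.035)–(6.000,2.401)
cell (7,1): code 0010 → (7.000,1.959)–(7.029,2.000)
cell (7,2): code 0001 → (7.029,2.000)–(7.000,2.035)
total: 6 segments, chained into 1 closed loop(s), length Σ = 3.370413

segments=6 loops=1 length=3.370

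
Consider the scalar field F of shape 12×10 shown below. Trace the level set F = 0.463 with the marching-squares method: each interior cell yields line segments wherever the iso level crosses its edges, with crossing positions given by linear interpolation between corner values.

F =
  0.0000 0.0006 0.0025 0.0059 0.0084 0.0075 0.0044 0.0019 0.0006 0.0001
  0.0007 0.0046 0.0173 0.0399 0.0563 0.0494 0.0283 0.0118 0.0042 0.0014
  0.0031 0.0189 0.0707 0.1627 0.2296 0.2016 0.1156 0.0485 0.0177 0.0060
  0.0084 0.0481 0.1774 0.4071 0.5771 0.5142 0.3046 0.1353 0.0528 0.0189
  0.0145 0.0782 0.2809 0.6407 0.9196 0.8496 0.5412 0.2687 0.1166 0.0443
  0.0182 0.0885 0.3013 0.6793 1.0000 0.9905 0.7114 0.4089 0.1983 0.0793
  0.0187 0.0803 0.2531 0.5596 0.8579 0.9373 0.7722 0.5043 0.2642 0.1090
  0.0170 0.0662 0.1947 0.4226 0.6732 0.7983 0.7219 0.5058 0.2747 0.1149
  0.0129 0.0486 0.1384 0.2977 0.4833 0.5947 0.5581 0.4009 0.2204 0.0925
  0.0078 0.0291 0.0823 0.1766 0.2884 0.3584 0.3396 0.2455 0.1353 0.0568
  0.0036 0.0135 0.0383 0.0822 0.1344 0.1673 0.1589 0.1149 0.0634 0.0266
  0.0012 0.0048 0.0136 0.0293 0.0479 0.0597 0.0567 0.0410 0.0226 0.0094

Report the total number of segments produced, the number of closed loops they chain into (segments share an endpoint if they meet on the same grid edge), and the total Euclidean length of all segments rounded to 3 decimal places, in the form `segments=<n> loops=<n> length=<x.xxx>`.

segments=22 loops=1 length=16.553

cell (2,3): code 0100 → (2.672,4.000)–(3.000,3.329)
cell (2,4): code 1100 → (2.836,5.000)–(2.672,4.000)
cell (2,5): code 1000 → (3.000,5.244)–(2.836,5.000)
cell (3,2): code 0100 → (3.239,3.000)–(4.000,2.506)
cell (3,3): code 1110 → (3.000,3.329)–(3.239,3.000)
cell (3,5): code 1101 → (3.669,6.000)–(3.000,5.244)
cell (3,6): code 1000 → (4.000,6.287)–(3.669,6.000)
cell (4,2): code 0110 → (4.000,2.506)–(5.000,2.428)
cell (4,6): code 1001 → (5.000,6.821)–(4.000,6.287)
cell (5,2): code 0110 → (5.000,2.428)–(6.000,2.685)
cell (5,6): code 1101 → (5.567,7.000)–(5.000,6.821)
cell (5,7): code 1000 → (6.000,7.172)–(5.567,7.000)
cell (6,2): code 0010 → (6.000,2.685)–(6.705,3.000)
cell (6,3): code 0111 → (6.705,3.000)–(7.000,3.161)
cell (6,7): code 1001 → (7.000,7.185)–(6.000,7.172)
cell (7,3): code 0110 → (7.000,3.161)–(8.000,3.891)
cell (7,6): code 1011 → (8.000,6.605)–(7.408,7.000)
cell (7,7): code 0001 → (7.408,7.000)–(7.000,7.185)
cell (8,3): code 0010 → (8.000,3.891)–(8.104,4.000)
cell (8,4): code 0011 → (8.104,4.000)–(8.557,5.000)
cell (8,5): code 0011 → (8.557,5.000)–(8.435,6.000)
cell (8,6): code 0001 → (8.435,6.000)–(8.000,6.605)
total: 22 segments, chained into 1 closed loop(s), length Σ = 16.553134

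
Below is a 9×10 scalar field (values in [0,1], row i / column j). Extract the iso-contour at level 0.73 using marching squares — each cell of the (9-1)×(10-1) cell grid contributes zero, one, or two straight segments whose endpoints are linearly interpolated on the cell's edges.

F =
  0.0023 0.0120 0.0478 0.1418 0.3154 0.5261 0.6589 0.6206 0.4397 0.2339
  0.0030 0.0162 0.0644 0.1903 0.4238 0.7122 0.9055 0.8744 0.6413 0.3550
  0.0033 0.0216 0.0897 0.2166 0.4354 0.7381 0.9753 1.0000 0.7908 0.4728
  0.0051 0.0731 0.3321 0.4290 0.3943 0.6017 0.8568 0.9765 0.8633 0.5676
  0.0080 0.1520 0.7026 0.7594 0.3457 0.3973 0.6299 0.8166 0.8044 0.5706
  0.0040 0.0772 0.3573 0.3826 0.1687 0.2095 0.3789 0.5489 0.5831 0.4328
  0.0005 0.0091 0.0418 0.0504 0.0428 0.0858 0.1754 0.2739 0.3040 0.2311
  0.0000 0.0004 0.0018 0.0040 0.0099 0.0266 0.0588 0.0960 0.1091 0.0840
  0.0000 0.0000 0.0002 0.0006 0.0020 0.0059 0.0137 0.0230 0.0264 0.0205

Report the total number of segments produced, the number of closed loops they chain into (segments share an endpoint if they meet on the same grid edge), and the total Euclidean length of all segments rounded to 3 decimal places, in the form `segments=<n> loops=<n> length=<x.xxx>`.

cell (0,5): code 0100 → (0.288,6.000)–(1.000,5.092)
cell (0,6): code 1100 → (0.431,7.000)–(0.288,6.000)
cell (0,7): code 1000 → (1.000,7.619)–(0.431,7.000)
cell (1,4): code 0100 → (1.687,5.000)–(2.000,4.973)
cell (1,5): code 1110 → (1.000,5.092)–(1.687,5.000)
cell (1,7): code 1101 → (1.593,8.000)–(1.000,7.619)
cell (1,8): code 1000 → (2.000,8.191)–(1.593,8.000)
cell (2,4): code 0010 → (2.000,4.973)–(2.059,5.000)
cell (2,5): code 0111 → (2.059,5.000)–(3.000,5.503)
cell (2,8): code 1001 → (3.000,8.451)–(2.000,8.191)
cell (3,2): code 0100 → (3.911,3.000)–(4.000,2.482)
cell (3,3): code 1000 → (4.000,3.071)–(3.911,3.000)
cell (3,5): code 0010 → (3.000,5.503)–(3.559,6.000)
cell (3,6): code 0111 → (3.559,6.000)–(4.000,6.536)
cell (3,8): code 1001 → (4.000,8.318)–(3.000,8.451)
cell (4,2): code 0010 → (4.000,2.482)–(4.078,3.000)
cell (4,3): code 0001 → (4.078,3.000)–(4.000,3.071)
cell (4,6): code 0010 → (4.000,6.536)–(4.323,7.000)
cell (4,7): code 0011 → (4.323,7.000)–(4.336,8.000)
cell (4,8): code 0001 → (4.336,8.000)–(4.000,8.318)
total: 20 segments, chained into 2 closed loop(s), length Σ = 13.078842

segments=20 loops=2 length=13.079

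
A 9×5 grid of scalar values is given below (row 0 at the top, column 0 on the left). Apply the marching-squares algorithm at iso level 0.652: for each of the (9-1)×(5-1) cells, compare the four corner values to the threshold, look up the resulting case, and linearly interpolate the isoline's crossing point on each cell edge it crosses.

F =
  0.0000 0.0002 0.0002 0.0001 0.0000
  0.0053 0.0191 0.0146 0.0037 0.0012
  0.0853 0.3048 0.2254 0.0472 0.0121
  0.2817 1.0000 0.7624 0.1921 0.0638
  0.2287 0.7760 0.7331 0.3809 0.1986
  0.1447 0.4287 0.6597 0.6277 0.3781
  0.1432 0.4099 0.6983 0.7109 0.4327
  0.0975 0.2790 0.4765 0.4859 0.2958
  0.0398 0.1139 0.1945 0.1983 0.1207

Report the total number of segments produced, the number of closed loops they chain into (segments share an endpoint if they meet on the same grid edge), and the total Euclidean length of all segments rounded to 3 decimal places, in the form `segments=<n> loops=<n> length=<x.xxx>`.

segments=14 loops=1 length=10.801

cell (2,0): code 0100 → (2.499,1.000)–(3.000,0.516)
cell (2,1): code 1100 → (2.794,2.000)–(2.499,1.000)
cell (2,2): code 1000 → (3.000,2.194)–(2.794,2.000)
cell (3,0): code 0110 → (3.000,0.516)–(4.000,0.773)
cell (3,2): code 1001 → (4.000,2.230)–(3.000,2.194)
cell (4,0): code 0010 → (4.000,0.773)–(4.357,1.000)
cell (4,1): code 0111 → (4.357,1.000)–(5.000,1.967)
cell (4,2): code 1001 → (5.000,2.241)–(4.000,2.230)
cell (5,1): code 0110 → (5.000,1.967)–(6.000,1.839)
cell (5,2): code 1101 → (5.292,3.000)–(5.000,2.241)
cell (5,3): code 1000 → (6.000,3.212)–(5.292,3.000)
cell (6,1): code 0010 → (6.000,1.839)–(6.209,2.000)
cell (6,2): code 0011 → (6.209,2.000)–(6.262,3.000)
cell (6,3): code 0001 → (6.262,3.000)–(6.000,3.212)
total: 14 segments, chained into 1 closed loop(s), length Σ = 10.800892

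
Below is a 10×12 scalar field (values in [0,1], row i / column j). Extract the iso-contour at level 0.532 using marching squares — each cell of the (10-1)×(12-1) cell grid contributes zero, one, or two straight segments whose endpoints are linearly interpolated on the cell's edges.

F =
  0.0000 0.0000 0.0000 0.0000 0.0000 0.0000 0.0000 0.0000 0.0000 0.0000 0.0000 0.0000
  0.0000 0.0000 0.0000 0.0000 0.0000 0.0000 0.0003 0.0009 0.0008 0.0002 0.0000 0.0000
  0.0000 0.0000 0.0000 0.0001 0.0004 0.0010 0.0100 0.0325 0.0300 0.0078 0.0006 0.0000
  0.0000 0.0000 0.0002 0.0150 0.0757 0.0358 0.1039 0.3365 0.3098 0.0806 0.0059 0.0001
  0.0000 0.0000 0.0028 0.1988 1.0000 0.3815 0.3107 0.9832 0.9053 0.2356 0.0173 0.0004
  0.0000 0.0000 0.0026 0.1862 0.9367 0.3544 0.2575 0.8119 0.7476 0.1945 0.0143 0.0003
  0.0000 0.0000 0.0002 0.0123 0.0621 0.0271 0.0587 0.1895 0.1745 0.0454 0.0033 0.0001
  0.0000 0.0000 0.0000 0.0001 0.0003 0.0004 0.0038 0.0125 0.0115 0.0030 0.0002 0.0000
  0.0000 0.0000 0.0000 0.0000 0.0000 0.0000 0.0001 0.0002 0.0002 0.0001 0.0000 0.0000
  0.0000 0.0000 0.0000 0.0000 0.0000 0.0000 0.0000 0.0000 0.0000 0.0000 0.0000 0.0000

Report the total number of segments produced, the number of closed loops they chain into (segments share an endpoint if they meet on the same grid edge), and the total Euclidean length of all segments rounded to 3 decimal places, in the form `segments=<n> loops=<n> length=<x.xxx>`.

cell (3,3): code 0100 → (3.494,4.000)–(4.000,3.416)
cell (3,4): code 1000 → (4.000,4.757)–(3.494,4.000)
cell (3,6): code 0100 → (3.302,7.000)–(4.000,6.329)
cell (3,7): code 1100 → (3.373,8.000)–(3.302,7.000)
cell (3,8): code 1000 → (4.000,8.557)–(3.373,8.000)
cell (4,3): code 0110 → (4.000,3.416)–(5.000,3.461)
cell (4,4): code 1001 → (5.000,4.695)–(4.000,4.757)
cell (4,6): code 0110 → (4.000,6.329)–(5.000,6.495)
cell (4,8): code 1001 → (5.000,8.390)–(4.000,8.557)
cell (5,3): code 0010 → (5.000,3.461)–(5.463,4.000)
cell (5,4): code 0001 → (5.463,4.000)–(5.000,4.695)
cell (5,6): code 0010 → (5.000,6.495)–(5.450,7.000)
cell (5,7): code 0011 → (5.450,7.000)–(5.376,8.000)
cell (5,8): code 0001 → (5.376,8.000)–(5.000,8.390)
total: 14 segments, chained into 2 closed loop(s), length Σ = 12.289390

segments=14 loops=2 length=12.289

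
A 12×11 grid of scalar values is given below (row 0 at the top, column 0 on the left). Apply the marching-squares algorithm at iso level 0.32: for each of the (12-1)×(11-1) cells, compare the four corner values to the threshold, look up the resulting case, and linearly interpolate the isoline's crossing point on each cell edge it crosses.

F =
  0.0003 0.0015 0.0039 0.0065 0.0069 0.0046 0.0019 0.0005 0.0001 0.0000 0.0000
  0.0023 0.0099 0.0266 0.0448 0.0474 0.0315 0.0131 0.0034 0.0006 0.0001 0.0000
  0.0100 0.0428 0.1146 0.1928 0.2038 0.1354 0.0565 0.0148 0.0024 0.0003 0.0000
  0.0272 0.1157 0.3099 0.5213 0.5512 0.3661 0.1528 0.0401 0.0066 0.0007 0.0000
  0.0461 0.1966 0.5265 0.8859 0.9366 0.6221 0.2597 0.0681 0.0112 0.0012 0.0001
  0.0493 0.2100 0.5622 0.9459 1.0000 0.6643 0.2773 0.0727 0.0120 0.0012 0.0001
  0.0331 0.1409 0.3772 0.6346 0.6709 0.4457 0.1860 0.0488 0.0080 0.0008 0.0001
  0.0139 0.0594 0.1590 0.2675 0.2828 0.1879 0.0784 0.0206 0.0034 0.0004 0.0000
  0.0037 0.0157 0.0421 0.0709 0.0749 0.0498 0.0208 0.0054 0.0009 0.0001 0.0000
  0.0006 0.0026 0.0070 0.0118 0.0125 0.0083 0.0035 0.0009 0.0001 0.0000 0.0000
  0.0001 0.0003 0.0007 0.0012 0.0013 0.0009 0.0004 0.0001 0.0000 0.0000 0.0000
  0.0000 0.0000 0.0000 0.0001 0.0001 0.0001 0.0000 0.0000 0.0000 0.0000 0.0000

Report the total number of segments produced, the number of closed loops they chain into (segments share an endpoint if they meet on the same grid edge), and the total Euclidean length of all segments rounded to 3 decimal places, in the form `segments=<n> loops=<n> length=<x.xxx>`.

segments=16 loops=1 length=14.383

cell (2,2): code 0100 → (2.387,3.000)–(3.000,2.048)
cell (2,3): code 1100 → (2.334,4.000)–(2.387,3.000)
cell (2,4): code 1100 → (2.800,5.000)–(2.334,4.000)
cell (2,5): code 1000 → (3.000,5.216)–(2.800,5.000)
cell (3,1): code 0100 → (3.047,2.000)–(4.000,1.374)
cell (3,2): code 1110 → (3.000,2.048)–(3.047,2.000)
cell (3,5): code 1001 → (4.000,5.834)–(3.000,5.216)
cell (4,1): code 0110 → (4.000,1.374)–(5.000,1.312)
cell (4,5): code 1001 → (5.000,5.890)–(4.000,5.834)
cell (5,1): code 0110 → (5.000,1.312)–(6.000,1.758)
cell (5,5): code 1001 → (6.000,5.484)–(5.000,5.890)
cell (6,1): code 0010 → (6.000,1.758)–(6.262,2.000)
cell (6,2): code 0011 → (6.262,2.000)–(6.857,3.000)
cell (6,3): code 0011 → (6.857,3.000)–(6.904,4.000)
cell (6,4): code 0011 → (6.904,4.000)–(6.488,5.000)
cell (6,5): code 0001 → (6.488,5.000)–(6.000,5.484)
total: 16 segments, chained into 1 closed loop(s), length Σ = 14.382952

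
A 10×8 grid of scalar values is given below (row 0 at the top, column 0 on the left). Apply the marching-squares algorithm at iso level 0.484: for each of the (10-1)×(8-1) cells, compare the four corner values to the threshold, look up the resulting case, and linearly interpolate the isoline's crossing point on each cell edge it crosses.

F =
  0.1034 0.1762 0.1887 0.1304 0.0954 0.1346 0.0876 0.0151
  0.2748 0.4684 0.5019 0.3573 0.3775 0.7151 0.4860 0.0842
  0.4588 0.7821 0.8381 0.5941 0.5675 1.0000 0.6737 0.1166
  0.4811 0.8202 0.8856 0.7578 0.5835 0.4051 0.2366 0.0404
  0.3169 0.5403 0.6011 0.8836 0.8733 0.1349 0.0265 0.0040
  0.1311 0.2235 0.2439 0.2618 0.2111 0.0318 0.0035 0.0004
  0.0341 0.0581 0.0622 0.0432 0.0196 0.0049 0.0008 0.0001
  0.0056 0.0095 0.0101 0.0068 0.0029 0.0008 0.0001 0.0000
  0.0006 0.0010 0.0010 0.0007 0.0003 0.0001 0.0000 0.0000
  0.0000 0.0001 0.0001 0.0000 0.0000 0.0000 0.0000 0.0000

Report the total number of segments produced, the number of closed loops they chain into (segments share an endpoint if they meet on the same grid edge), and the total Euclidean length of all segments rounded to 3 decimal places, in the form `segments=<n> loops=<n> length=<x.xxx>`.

segments=22 loops=1 length=17.573

cell (0,1): code 0100 → (0.943,2.000)–(1.000,1.466)
cell (0,2): code 1000 → (1.000,2.124)–(0.943,2.000)
cell (0,4): code 0100 → (0.602,5.000)–(1.000,4.315)
cell (0,5): code 1100 → (0.995,6.000)–(0.602,5.000)
cell (0,6): code 1000 → (1.000,6.005)–(0.995,6.000)
cell (1,0): code 0100 → (1.050,1.000)–(2.000,0.078)
cell (1,1): code 1110 → (1.000,1.466)–(1.050,1.000)
cell (1,2): code 1101 → (1.535,3.000)–(1.000,2.124)
cell (1,3): code 1100 → (1.561,4.000)–(1.535,3.000)
cell (1,4): code 1110 → (1.000,4.315)–(1.561,4.000)
cell (1,6): code 1001 → (2.000,6.341)–(1.000,6.005)
cell (2,0): code 0110 → (2.000,0.078)–(3.000,0.009)
cell (2,4): code 1011 → (3.000,4.558)–(2.867,5.000)
cell (2,5): code 0011 → (2.867,5.000)–(2.434,6.000)
cell (2,6): code 0001 → (2.434,6.000)–(2.000,6.341)
cell (3,0): code 0110 → (3.000,0.009)–(4.000,0.748)
cell (3,4): code 1001 → (4.000,4.527)–(3.000,4.558)
cell (4,0): code 0010 → (4.000,0.748)–(4.178,1.000)
cell (4,1): code 0011 → (4.178,1.000)–(4.328,2.000)
cell (4,2): code 0011 → (4.328,2.000)–(4.643,3.000)
cell (4,3): code 0011 → (4.643,3.000)–(4.588,4.000)
cell (4,4): code 0001 → (4.588,4.000)–(4.000,4.527)
total: 22 segments, chained into 1 closed loop(s), length Σ = 17.573451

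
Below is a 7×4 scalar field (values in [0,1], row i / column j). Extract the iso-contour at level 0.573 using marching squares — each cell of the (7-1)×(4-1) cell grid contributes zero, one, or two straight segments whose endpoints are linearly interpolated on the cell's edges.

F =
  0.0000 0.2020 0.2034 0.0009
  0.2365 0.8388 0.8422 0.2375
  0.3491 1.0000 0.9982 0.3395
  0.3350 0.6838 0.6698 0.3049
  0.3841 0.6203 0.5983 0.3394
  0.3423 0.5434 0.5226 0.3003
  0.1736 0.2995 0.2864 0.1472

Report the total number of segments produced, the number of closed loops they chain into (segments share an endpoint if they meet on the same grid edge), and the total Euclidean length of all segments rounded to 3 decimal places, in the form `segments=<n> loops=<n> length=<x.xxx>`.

segments=12 loops=1 length=10.443

cell (0,0): code 0100 → (0.583,1.000)–(1.000,0.559)
cell (0,1): code 1100 → (0.579,2.000)–(0.583,1.000)
cell (0,2): code 1000 → (1.000,2.445)–(0.579,2.000)
cell (1,0): code 0110 → (1.000,0.559)–(2.000,0.344)
cell (1,2): code 1001 → (2.000,2.646)–(1.000,2.445)
cell (2,0): code 0110 → (2.000,0.344)–(3.000,0.682)
cell (2,2): code 1001 → (3.000,2.265)–(2.000,2.646)
cell (3,0): code 0110 → (3.000,0.682)–(4.000,0.800)
cell (3,2): code 1001 → (4.000,2.098)–(3.000,2.265)
cell (4,0): code 0010 → (4.000,0.800)–(4.615,1.000)
cell (4,1): code 0011 → (4.615,1.000)–(4.334,2.000)
cell (4,2): code 0001 → (4.334,2.000)–(4.000,2.098)
total: 12 segments, chained into 1 closed loop(s), length Σ = 10.443221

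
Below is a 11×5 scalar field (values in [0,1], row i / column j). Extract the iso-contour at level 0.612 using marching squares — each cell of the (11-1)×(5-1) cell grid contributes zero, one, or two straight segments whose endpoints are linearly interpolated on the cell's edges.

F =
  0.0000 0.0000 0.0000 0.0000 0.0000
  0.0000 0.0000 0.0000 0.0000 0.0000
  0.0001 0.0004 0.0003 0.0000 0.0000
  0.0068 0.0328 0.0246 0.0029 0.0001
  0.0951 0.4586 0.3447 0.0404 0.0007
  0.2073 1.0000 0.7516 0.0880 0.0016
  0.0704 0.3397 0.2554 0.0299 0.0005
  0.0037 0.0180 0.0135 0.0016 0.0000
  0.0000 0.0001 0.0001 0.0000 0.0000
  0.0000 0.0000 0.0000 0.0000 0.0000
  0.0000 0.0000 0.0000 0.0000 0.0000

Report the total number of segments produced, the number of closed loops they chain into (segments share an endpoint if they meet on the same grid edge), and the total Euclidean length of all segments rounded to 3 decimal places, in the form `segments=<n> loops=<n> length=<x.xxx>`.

segments=6 loops=1 length=4.500

cell (4,0): code 0100 → (4.283,1.000)–(5.000,0.511)
cell (4,1): code 1100 → (4.657,2.000)–(4.283,1.000)
cell (4,2): code 1000 → (5.000,2.210)–(4.657,2.000)
cell (5,0): code 0010 → (5.000,0.511)–(5.588,1.000)
cell (5,1): code 0011 → (5.588,1.000)–(5.281,2.000)
cell (5,2): code 0001 → (5.281,2.000)–(5.000,2.210)
total: 6 segments, chained into 1 closed loop(s), length Σ = 4.499710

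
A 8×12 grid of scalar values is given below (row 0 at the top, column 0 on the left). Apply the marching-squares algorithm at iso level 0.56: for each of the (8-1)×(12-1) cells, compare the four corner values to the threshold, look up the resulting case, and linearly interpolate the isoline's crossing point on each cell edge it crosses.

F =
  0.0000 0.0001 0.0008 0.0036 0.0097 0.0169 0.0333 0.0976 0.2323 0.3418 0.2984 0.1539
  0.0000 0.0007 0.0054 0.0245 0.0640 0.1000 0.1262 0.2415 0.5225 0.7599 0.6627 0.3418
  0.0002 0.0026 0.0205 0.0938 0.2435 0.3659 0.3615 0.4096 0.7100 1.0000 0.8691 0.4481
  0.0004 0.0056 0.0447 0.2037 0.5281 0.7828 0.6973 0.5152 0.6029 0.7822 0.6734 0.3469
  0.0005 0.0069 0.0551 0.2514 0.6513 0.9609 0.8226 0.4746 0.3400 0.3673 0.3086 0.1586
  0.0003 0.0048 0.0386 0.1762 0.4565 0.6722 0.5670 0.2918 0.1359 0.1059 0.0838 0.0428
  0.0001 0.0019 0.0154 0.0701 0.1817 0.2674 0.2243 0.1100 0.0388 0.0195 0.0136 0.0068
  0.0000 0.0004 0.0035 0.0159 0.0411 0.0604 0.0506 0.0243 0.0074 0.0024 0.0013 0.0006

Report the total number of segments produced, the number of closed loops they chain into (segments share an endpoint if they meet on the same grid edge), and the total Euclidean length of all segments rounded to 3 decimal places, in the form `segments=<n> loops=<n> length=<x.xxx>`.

cell (0,8): code 0100 → (0.522,9.000)–(1.000,8.158)
cell (0,9): code 1100 → (0.718,10.000)–(0.522,9.000)
cell (0,10): code 1000 → (1.000,10.320)–(0.718,10.000)
cell (1,7): code 0100 → (1.200,8.000)–(2.000,7.501)
cell (1,8): code 1110 → (1.000,8.158)–(1.200,8.000)
cell (1,10): code 1001 → (2.000,10.734)–(1.000,10.320)
cell (2,4): code 0100 → (2.466,5.000)–(3.000,4.125)
cell (2,5): code 1100 → (2.591,6.000)–(2.466,5.000)
cell (2,6): code 1000 → (3.000,6.754)–(2.591,6.000)
cell (2,7): code 0110 → (2.000,7.501)–(3.000,7.511)
cell (2,10): code 1001 → (3.000,10.347)–(2.000,10.734)
cell (3,3): code 0100 → (3.259,4.000)–(4.000,3.772)
cell (3,4): code 1110 → (3.000,4.125)–(3.259,4.000)
cell (3,6): code 1001 → (4.000,6.755)–(3.000,6.754)
cell (3,7): code 0010 → (3.000,7.511)–(3.163,8.000)
cell (3,8): code 0011 → (3.163,8.000)–(3.536,9.000)
cell (3,9): code 0011 → (3.536,9.000)–(3.311,10.000)
cell (3,10): code 0001 → (3.311,10.000)–(3.000,10.347)
cell (4,3): code 0010 → (4.000,3.772)–(4.469,4.000)
cell (4,4): code 0111 → (4.469,4.000)–(5.000,4.480)
cell (4,6): code 1001 → (5.000,6.025)–(4.000,6.755)
cell (5,4): code 0010 → (5.000,4.480)–(5.277,5.000)
cell (5,5): code 0011 → (5.277,5.000)–(5.020,6.000)
cell (5,6): code 0001 → (5.020,6.000)–(5.000,6.025)
total: 24 segments, chained into 2 closed loop(s), length Σ = 18.923263

segments=24 loops=2 length=18.923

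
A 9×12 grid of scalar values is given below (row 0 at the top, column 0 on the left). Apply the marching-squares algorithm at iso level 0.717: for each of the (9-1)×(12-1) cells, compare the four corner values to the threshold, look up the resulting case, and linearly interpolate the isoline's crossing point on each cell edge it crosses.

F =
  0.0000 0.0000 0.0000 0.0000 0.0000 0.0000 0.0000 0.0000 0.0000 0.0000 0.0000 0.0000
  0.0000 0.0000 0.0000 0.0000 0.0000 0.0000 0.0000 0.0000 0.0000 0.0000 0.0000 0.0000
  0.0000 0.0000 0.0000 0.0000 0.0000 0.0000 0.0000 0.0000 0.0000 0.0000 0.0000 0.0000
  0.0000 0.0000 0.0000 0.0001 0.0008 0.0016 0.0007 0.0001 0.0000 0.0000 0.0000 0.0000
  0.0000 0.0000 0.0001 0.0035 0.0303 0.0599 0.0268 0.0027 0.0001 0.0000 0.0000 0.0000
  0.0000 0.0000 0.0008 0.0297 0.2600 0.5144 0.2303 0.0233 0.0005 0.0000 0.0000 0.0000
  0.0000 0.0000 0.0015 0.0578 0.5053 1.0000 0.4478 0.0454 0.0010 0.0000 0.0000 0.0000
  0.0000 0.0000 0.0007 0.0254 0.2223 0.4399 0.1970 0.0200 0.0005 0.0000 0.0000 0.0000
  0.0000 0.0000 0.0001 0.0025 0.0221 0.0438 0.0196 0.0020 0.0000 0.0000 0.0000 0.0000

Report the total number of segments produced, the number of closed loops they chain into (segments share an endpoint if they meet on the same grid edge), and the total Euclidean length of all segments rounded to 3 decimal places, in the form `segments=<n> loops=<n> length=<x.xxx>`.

cell (5,4): code 0100 → (5.417,5.000)–(6.000,4.428)
cell (5,5): code 1000 → (6.000,5.512)–(5.417,5.000)
cell (6,4): code 0010 → (6.000,4.428)–(6.505,5.000)
cell (6,5): code 0001 → (6.505,5.000)–(6.000,5.512)
total: 4 segments, chained into 1 closed loop(s), length Σ = 3.075645

segments=4 loops=1 length=3.076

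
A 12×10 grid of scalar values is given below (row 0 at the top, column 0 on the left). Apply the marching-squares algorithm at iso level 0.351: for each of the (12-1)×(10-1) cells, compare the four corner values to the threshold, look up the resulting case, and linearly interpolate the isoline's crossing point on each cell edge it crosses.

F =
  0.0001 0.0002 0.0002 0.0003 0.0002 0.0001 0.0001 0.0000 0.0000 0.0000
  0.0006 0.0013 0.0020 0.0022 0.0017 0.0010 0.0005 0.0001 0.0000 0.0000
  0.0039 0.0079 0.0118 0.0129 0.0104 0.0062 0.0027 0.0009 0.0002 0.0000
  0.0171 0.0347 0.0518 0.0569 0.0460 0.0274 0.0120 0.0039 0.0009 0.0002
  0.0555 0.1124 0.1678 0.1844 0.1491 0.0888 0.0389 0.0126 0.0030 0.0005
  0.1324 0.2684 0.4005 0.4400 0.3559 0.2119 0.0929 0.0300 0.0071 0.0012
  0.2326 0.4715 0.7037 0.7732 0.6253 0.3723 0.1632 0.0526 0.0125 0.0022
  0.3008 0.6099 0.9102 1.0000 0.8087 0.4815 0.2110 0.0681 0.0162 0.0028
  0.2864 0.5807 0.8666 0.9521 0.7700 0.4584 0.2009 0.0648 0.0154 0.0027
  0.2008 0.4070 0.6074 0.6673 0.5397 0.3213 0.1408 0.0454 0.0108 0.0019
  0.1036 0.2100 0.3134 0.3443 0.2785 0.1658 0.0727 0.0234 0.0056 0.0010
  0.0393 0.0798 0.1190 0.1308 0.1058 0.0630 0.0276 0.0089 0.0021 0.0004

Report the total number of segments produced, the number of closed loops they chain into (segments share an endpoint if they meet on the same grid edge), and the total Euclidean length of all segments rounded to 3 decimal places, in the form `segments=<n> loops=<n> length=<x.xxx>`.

cell (4,1): code 0100 → (4.787,2.000)–(5.000,1.625)
cell (4,2): code 1100 → (4.652,3.000)–(4.787,2.000)
cell (4,3): code 1100 → (4.976,4.000)–(4.652,3.000)
cell (4,4): code 1000 → (5.000,4.034)–(4.976,4.000)
cell (5,0): code 0100 → (5.407,1.000)–(6.000,0.496)
cell (5,1): code 1110 → (5.000,1.625)–(5.407,1.000)
cell (5,4): code 1101 → (5.867,5.000)–(5.000,4.034)
cell (5,5): code 1000 → (6.000,5.102)–(5.867,5.000)
cell (6,0): code 0110 → (6.000,0.496)–(7.000,0.162)
cell (6,5): code 1001 → (7.000,5.482)–(6.000,5.102)
cell (7,0): code 0110 → (7.000,0.162)–(8.000,0.220)
cell (7,5): code 1001 → (8.000,5.417)–(7.000,5.482)
cell (8,0): code 0110 → (8.000,0.220)–(9.000,0.728)
cell (8,4): code 1011 → (9.000,4.864)–(8.783,5.000)
cell (8,5): code 0001 → (8.783,5.000)–(8.000,5.417)
cell (9,0): code 0010 → (9.000,0.728)–(9.284,1.000)
cell (9,1): code 0011 → (9.284,1.000)–(9.872,2.000)
cell (9,2): code 0011 → (9.872,2.000)–(9.979,3.000)
cell (9,3): code 0011 → (9.979,3.000)–(9.722,4.000)
cell (9,4): code 0001 → (9.722,4.000)–(9.000,4.864)
total: 20 segments, chained into 1 closed loop(s), length Σ = 16.633601

segments=20 loops=1 length=16.634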